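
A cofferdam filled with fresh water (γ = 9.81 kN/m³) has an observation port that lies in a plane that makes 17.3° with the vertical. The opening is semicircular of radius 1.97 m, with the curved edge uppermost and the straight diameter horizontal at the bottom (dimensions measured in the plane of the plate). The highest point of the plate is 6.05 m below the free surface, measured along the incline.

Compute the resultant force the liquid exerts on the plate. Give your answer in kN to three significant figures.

F ≈ 410 kN

γ = 9.81 kN/m³.
The plate makes 17.3° with the vertical, i.e. θ = 90° − 17.3° = 72.7° to the horizontal. Measuring y along the incline from the free-surface line, vertical depth h = y·sinθ with sinθ = 0.954761.
The centroid lies 4r/(3π) = 0.836094 m above the diameter, so r − 4r/(3π) = 1.97 − 0.836094 = 1.13391 m below the topmost point, so y_c = 6.05 + 1.13391 = 7.18391 m and h_c = 7.18391 × 0.954761 = 6.85892 m.
A = πr²/2 = π × 1.97²/2 = 6.0961 m².
Resultant F = γ·h_c·A = 9.81 × 6.85892 × 6.0961 = 410.182 kN.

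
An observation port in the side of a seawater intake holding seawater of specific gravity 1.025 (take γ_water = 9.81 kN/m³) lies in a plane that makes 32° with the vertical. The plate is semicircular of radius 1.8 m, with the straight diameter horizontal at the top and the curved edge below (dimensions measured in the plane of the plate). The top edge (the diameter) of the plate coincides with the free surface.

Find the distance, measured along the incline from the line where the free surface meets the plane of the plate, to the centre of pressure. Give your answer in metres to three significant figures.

γ = 1.025 × 9.81 = 10.05525 kN/m³.
The plate makes 32° with the vertical, i.e. θ = 90° − 32° = 58° to the horizontal. Measuring y along the incline from the free-surface line, vertical depth h = y·sinθ with sinθ = 0.848048.
The centroid of a semicircle lies 4r/(3π) = 0.763944 m from the diameter, here below the top edge, so y_c = 0.763944 m and h_c = 0.763944 × 0.848048 = 0.647861 m.
A = πr²/2 = π × 1.8²/2 = 5.08938 m².
Resultant F = γ·h_c·A = 10.05525 × 0.647861 × 5.08938 = 33.1543 kN.
I_c = (π/8 − 8/(9π))·r⁴ = 0.109757 × 1.8⁴ = 1.15219 m⁴.
Centre of pressure: y_p = y_c + I_c/(y_c·A) = 0.763944 + 1.15219/(0.763944 × 5.08938) = 0.763944 + 0.296345 = 1.06029 m along the plane.

y_p = 1.06 m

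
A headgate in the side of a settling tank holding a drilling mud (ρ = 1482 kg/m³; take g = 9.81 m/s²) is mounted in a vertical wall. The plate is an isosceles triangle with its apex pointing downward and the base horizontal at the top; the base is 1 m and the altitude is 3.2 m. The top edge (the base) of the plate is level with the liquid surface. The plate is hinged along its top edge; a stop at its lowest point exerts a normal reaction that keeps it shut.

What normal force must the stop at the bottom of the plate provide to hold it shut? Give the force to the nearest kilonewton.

P ≈ 12 kN

γ = ρg = 1482 × 9.81 / 1000 = 14.53842 kN/m³.
With the apex down, the centroid sits h/3 = 3.2/3 = 1.06667 m below the base (the top edge), so the centroid depth is h_c = 1.06667 m.
A = ½ × 1 × 3.2 = 1.6 m².
Resultant F = γ·h_c·A = 14.53842 × 1.06667 × 1.6 = 24.8123 kN.
I_c = b·h³/36 = 1 × 3.2³/36 = 0.910222 m⁴.
Centre of pressure: y_p = y_c + I_c/(y_c·A) = 1.06667 + 0.910222/(1.06667 × 1.6) = 1.06667 + 0.533332 = 1.6 m along the plane.
The resultant acts 1.06667 + 0.533332 = 1.6 m (along the plate) below the hinge at the top edge, so the moment about the hinge is M = F × 1.6 = 24.8123 × 1.6 = 39.6997 kN·m.
A normal force at the bottom, 3.2 m from the hinge, must supply this moment: P = 39.6997/3.2 = 12.4062 kN.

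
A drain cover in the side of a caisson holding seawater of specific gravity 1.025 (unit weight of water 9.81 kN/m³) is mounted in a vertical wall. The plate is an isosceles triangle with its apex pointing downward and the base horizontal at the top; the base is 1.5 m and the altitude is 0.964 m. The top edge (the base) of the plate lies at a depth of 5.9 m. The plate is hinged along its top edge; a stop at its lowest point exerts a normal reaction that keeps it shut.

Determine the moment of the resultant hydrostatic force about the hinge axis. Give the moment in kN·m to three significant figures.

M ≈ 14.9 kN·m

γ = 1.025 × 9.81 = 10.05525 kN/m³.
With the apex down, the centroid sits h/3 = 0.964/3 = 0.321333 m below the base (the top edge), so the centroid depth is h_c = 5.9 + 0.321333 = 6.22133 m.
A = ½ × 1.5 × 0.964 = 0.723 m².
Resultant F = γ·h_c·A = 10.05525 × 6.22133 × 0.723 = 45.2287 kN.
I_c = b·h³/36 = 1.5 × 0.964³/36 = 0.0373267 m⁴.
Centre of pressure: y_p = y_c + I_c/(y_c·A) = 6.22133 + 0.0373267/(6.22133 × 0.723) = 6.22133 + 0.00829847 = 6.22963 m along the plane.
The resultant acts 0.321333 + 0.00829847 = 0.329631 m (along the plate) below the hinge at the top edge, so the moment about the hinge is M = F × 0.329631 = 45.2287 × 0.329631 = 14.9088 kN·m.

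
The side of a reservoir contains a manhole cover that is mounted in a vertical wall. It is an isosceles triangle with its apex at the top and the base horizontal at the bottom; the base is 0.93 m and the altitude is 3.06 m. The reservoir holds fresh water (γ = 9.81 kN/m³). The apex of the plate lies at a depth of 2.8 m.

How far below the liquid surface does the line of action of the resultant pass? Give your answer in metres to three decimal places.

γ = 9.81 kN/m³.
With the apex up, the centroid sits 2h/3 = 2 × 3.06/3 = 2.04 m below the apex, so the centroid depth is h_c = 2.8 + 2.04 = 4.84 m.
A = ½ × 0.93 × 3.06 = 1.4229 m².
Resultant F = γ·h_c·A = 9.81 × 4.84 × 1.4229 = 67.5599 kN.
I_c = b·h³/36 = 0.93 × 3.06³/36 = 0.740193 m⁴.
Centre of pressure: y_p = y_c + I_c/(y_c·A) = 4.84 + 0.740193/(4.84 × 1.4229) = 4.84 + 0.107479 = 4.94748 m along the plane.

h_p = 4.947 m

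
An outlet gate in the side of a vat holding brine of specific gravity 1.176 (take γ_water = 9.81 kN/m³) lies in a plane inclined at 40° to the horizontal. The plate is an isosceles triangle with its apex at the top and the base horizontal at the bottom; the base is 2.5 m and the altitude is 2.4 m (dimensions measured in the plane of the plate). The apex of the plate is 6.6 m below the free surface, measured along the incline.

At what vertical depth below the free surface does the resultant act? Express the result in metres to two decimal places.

h_p = 5.30 m

γ = 1.176 × 9.81 = 11.53656 kN/m³.
Let θ = 40° be the plate's angle to the horizontal; measure y along the incline from where the plane meets the free surface. Vertical depth h = y·sinθ with sinθ = 0.642788.
With the apex up, the centroid sits 2h/3 = 2 × 2.4/3 = 1.6 m below the apex, so y_c = 6.6 + 1.6 = 8.2 m and h_c = 8.2 × 0.642788 = 5.27086 m.
A = ½ × 2.5 × 2.4 = 3 m².
Resultant F = γ·h_c·A = 11.53656 × 5.27086 × 3 = 182.423 kN.
I_c = b·h³/36 = 2.5 × 2.4³/36 = 0.96 m⁴.
Centre of pressure: y_p = y_c + I_c/(y_c·A) = 8.2 + 0.96/(8.2 × 3) = 8.2 + 0.0390244 = 8.23902 m along the plane.
Vertically, h_p = y_p·sinθ = 8.23902 × 0.642788 = 5.29594 m.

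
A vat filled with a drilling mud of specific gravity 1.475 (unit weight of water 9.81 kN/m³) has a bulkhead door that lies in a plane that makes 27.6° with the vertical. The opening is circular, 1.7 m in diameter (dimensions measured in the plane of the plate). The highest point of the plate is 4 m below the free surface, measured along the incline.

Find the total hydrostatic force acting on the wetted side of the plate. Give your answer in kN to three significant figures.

γ = 1.475 × 9.81 = 14.46975 kN/m³.
The plate makes 27.6° with the vertical, i.e. θ = 90° − 27.6° = 62.4° to the horizontal. Measuring y along the incline from the free-surface line, vertical depth h = y·sinθ with sinθ = 0.886204.
The centroid is at the centre, 0.85 m below the top of the plate, so y_c = 4 + 0.85 = 4.85 m and h_c = 4.85 × 0.886204 = 4.29809 m.
A = π(0.85)² = 2.2698 m².
Resultant F = γ·h_c·A = 14.46975 × 4.29809 × 2.2698 = 141.164 kN.

F ≈ 141 kN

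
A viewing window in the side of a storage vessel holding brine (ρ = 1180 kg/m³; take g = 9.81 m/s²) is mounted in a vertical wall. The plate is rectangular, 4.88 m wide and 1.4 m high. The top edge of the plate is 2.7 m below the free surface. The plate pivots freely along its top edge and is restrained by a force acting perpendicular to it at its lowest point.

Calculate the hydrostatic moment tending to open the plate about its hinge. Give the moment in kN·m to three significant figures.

M ≈ 201 kN·m

γ = ρg = 1180 × 9.81 / 1000 = 11.5758 kN/m³.
The centroid lies 1.4/2 = 0.7 m below the top edge, so the centroid depth is h_c = 2.7 + 0.7 = 3.4 m.
A = 4.88 × 1.4 = 6.832 m².
Resultant F = γ·h_c·A = 11.5758 × 3.4 × 6.832 = 268.892 kN.
I_c = b·h³/12 = 4.88 × 1.4³/12 = 1.11589 m⁴.
Centre of pressure: y_p = y_c + I_c/(y_c·A) = 3.4 + 1.11589/(3.4 × 6.832) = 3.4 + 0.0480391 = 3.44804 m along the plane.
The resultant acts 0.7 + 0.0480391 = 0.748039 m (along the plate) below the hinge at the top edge, so the moment about the hinge is M = F × 0.748039 = 268.892 × 0.748039 = 201.142 kN·m.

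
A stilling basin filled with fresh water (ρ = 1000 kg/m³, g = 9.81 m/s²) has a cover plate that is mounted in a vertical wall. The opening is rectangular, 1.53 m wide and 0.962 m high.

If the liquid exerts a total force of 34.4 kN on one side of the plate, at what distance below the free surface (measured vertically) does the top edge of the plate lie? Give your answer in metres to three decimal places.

γ = ρg = 1000 × 9.81 = 9810 N/m³ = 9.81 kN/m³.
A = 1.53 × 0.962 = 1.47186 m².
From F = γ·h_c·A, the centroid depth is h_c = 34.4/(9.81 × 1.47186) = 2.38245 m.
The centroid lies 0.962/2 = 0.481 m below the top edge, so the top edge sits at h_top = 2.38245 − 0.481 = 1.90145 m below the surface.

d_top ≈ 1.901 m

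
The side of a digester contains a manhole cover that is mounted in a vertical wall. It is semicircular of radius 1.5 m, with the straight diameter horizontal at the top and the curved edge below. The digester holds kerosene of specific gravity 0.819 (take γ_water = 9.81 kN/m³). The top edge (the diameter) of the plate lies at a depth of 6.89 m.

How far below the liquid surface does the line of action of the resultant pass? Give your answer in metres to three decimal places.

h_p = 7.548 m

γ = 0.819 × 9.81 = 8.03439 kN/m³.
The centroid of a semicircle lies 4r/(3π) = 0.63662 m from the diameter, here below the top edge, so the centroid depth is h_c = 6.89 + 0.63662 = 7.52662 m.
A = πr²/2 = π × 1.5²/2 = 3.53429 m².
Resultant F = γ·h_c·A = 8.03439 × 7.52662 × 3.53429 = 213.725 kN.
I_c = (π/8 − 8/(9π))·r⁴ = 0.109757 × 1.5⁴ = 0.555645 m⁴.
Centre of pressure: y_p = y_c + I_c/(y_c·A) = 7.52662 + 0.555645/(7.52662 × 3.53429) = 7.52662 + 0.0208879 = 7.54751 m along the plane.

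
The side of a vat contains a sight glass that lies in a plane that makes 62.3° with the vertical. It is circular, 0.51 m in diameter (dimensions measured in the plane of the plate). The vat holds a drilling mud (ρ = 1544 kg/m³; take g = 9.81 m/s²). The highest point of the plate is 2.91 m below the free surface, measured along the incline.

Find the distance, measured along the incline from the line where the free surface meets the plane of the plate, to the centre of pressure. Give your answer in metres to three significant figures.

γ = ρg = 1544 × 9.81 / 1000 = 15.14664 kN/m³.
The plate makes 62.3° with the vertical, i.e. θ = 90° − 62.3° = 27.7° to the horizontal. Measuring y along the incline from the free-surface line, vertical depth h = y·sinθ with sinθ = 0.464842.
The centroid is at the centre, 0.255 m below the top of the plate, so y_c = 2.91 + 0.255 = 3.165 m and h_c = 3.165 × 0.464842 = 1.47122 m.
A = π(0.255)² = 0.204282 m².
Resultant F = γ·h_c·A = 15.14664 × 1.47122 × 0.204282 = 4.55223 kN.
I_c = πr⁴/4 = π × 0.255⁴/4 = 0.00332086 m⁴.
Centre of pressure: y_p = y_c + I_c/(y_c·A) = 3.165 + 0.00332086/(3.165 × 0.204282) = 3.165 + 0.00513626 = 3.17014 m along the plane.

y_p = 3.17 m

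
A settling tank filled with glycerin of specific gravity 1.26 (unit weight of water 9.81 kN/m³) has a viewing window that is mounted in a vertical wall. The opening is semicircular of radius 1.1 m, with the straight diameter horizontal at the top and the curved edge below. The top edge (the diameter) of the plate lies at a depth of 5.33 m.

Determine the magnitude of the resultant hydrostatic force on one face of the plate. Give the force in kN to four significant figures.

F ≈ 136.2 kN

γ = 1.26 × 9.81 = 12.3606 kN/m³.
The centroid of a semicircle lies 4r/(3π) = 0.466854 m from the diameter, here below the top edge, so the centroid depth is h_c = 5.33 + 0.466854 = 5.79685 m.
A = πr²/2 = π × 1.1²/2 = 1.90066 m².
Resultant F = γ·h_c·A = 12.3606 × 5.79685 × 1.90066 = 136.187 kN.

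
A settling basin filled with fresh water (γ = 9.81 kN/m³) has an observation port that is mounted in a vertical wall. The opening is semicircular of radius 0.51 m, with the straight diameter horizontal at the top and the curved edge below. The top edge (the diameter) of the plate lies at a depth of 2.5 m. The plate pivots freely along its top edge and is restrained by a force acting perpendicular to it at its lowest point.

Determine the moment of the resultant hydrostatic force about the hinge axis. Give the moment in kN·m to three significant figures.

γ = 9.81 kN/m³.
The centroid of a semicircle lies 4r/(3π) = 0.216451 m from the diameter, here below the top edge, so the centroid depth is h_c = 2.5 + 0.216451 = 2.71645 m.
A = πr²/2 = π × 0.51²/2 = 0.408564 m².
Resultant F = γ·h_c·A = 9.81 × 2.71645 × 0.408564 = 10.8876 kN.
I_c = (π/8 − 8/(9π))·r⁴ = 0.109757 × 0.51⁴ = 0.00742528 m⁴.
Centre of pressure: y_p = y_c + I_c/(y_c·A) = 2.71645 + 0.00742528/(2.71645 × 0.408564) = 2.71645 + 0.00669038 = 2.72314 m along the plane.
The resultant acts 0.216451 + 0.00669038 = 0.223141 m (along the plate) below the hinge at the top edge, so the moment about the hinge is M = F × 0.223141 = 10.8876 × 0.223141 = 2.42947 kN·m.

M ≈ 2.43 kN·m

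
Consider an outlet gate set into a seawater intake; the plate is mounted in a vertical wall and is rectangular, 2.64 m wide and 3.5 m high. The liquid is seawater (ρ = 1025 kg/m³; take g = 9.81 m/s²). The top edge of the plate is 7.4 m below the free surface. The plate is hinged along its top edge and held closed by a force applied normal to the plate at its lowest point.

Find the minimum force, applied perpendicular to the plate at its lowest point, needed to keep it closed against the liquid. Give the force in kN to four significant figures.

γ = ρg = 1025 × 9.81 / 1000 = 10.05525 kN/m³.
The centroid lies 3.5/2 = 1.75 m below the top edge, so the centroid depth is h_c = 7.4 + 1.75 = 9.15 m.
A = 2.64 × 3.5 = 9.24 m².
Resultant F = γ·h_c·A = 10.05525 × 9.15 × 9.24 = 850.131 kN.
I_c = b·h³/12 = 2.64 × 3.5³/12 = 9.4325 m⁴.
Centre of pressure: y_p = y_c + I_c/(y_c·A) = 9.15 + 9.4325/(9.15 × 9.24) = 9.15 + 0.111566 = 9.26157 m along the plane.
The resultant acts 1.75 + 0.111566 = 1.86157 m (along the plate) below the hinge at the top edge, so the moment about the hinge is M = F × 1.86157 = 850.131 × 1.86157 = 1582.58 kN·m.
A normal force at the bottom, 3.5 m from the hinge, must supply this moment: P = 1582.58/3.5 = 452.166 kN.

P ≈ 452.2 kN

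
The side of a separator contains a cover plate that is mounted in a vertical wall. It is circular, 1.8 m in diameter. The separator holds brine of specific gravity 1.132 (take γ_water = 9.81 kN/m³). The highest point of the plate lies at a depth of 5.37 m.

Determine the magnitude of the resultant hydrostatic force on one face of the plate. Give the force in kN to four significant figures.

F ≈ 177.2 kN

γ = 1.132 × 9.81 = 11.10492 kN/m³.
The centroid is at the centre, 0.9 m below the top of the plate, so the centroid depth is h_c = 5.37 + 0.9 = 6.27 m.
A = π(0.9)² = 2.54469 m².
Resultant F = γ·h_c·A = 11.10492 × 6.27 × 2.54469 = 177.181 kN.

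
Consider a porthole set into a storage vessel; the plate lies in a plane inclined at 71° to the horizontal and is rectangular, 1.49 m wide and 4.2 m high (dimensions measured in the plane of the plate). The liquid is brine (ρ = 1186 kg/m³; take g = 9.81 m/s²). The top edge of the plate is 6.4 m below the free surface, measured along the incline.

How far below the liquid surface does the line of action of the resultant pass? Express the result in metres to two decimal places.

h_p = 8.20 m

γ = ρg = 1186 × 9.81 / 1000 = 11.63466 kN/m³.
Let θ = 71° be the plate's angle to the horizontal; measure y along the incline from where the plane meets the free surface. Vertical depth h = y·sinθ with sinθ = 0.945519.
The centroid lies 4.2/2 = 2.1 m below the top edge, so y_c = 6.4 + 2.1 = 8.5 m and h_c = 8.5 × 0.945519 = 8.03691 m.
A = 1.49 × 4.2 = 6.258 m².
Resultant F = γ·h_c·A = 11.63466 × 8.03691 × 6.258 = 585.165 kN.
I_c = b·h³/12 = 1.49 × 4.2³/12 = 9.19926 m⁴.
Centre of pressure: y_p = y_c + I_c/(y_c·A) = 8.5 + 9.19926/(8.5 × 6.258) = 8.5 + 0.172941 = 8.67294 m along the plane.
Vertically, h_p = y_p·sinθ = 8.67294 × 0.945519 = 8.20043 m.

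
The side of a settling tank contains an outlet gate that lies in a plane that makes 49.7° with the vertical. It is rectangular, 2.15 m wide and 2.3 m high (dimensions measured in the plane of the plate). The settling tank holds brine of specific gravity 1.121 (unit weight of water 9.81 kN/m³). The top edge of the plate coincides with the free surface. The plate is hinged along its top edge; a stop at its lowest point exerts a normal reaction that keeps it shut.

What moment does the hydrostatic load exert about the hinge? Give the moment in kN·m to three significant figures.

M ≈ 62.0 kN·m

γ = 1.121 × 9.81 = 10.99701 kN/m³.
The plate makes 49.7° with the vertical, i.e. θ = 90° − 49.7° = 40.3° to the horizontal. Measuring y along the incline from the free-surface line, vertical depth h = y·sinθ with sinθ = 0.646790.
The centroid lies 2.3/2 = 1.15 m below the top edge, so y_c = 1.15 m and h_c = 1.15 × 0.646790 = 0.743808 m.
A = 2.15 × 2.3 = 4.945 m².
Resultant F = γ·h_c·A = 10.99701 × 0.743808 × 4.945 = 40.4484 kN.
I_c = b·h³/12 = 2.15 × 2.3³/12 = 2.17992 m⁴.
Centre of pressure: y_p = y_c + I_c/(y_c·A) = 1.15 + 2.17992/(1.15 × 4.945) = 1.15 + 0.383333 = 1.53333 m along the plane.
The resultant acts 1.15 + 0.383333 = 1.53333 m (along the plate) below the hinge at the top edge, so the moment about the hinge is M = F × 1.53333 = 40.4484 × 1.53333 = 62.0207 kN·m.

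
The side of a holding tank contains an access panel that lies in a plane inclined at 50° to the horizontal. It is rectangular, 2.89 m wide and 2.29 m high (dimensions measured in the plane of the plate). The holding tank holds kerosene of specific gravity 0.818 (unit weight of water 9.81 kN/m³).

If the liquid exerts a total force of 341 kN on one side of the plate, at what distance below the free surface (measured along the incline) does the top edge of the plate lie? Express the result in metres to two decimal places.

γ = 0.818 × 9.81 = 8.02458 kN/m³.
A = 2.89 × 2.29 = 6.6181 m².
From F = γ·h_c·A, the centroid depth is h_c = 341/(8.02458 × 6.6181) = 6.42094 m.
Let θ = 50° be the plate's angle to the horizontal; measure y along the incline from where the plane meets the free surface. Vertical depth h = y·sinθ with sinθ = 0.766044.
Along the incline, y_c = h_c/sinθ = 6.42094/0.766044 = 8.38195 m.
The centroid lies 2.29/2 = 1.145 m below the top edge, so the top edge sits at y_top = 8.38195 − 1.145 = 7.23695 m along the incline.

y_top ≈ 7.24 m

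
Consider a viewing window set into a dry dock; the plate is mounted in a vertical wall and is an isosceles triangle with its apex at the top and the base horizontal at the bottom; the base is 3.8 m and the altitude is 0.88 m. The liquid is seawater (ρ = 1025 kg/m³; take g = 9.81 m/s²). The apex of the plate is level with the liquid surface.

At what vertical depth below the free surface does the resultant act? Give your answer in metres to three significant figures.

γ = ρg = 1025 × 9.81 / 1000 = 10.05525 kN/m³.
With the apex up, the centroid sits 2h/3 = 2 × 0.88/3 = 0.586667 m below the apex, so the centroid depth is h_c = 0.586667 m.
A = ½ × 3.8 × 0.88 = 1.672 m².
Resultant F = γ·h_c·A = 10.05525 × 0.586667 × 1.672 = 9.86327 kN.
I_c = b·h³/36 = 3.8 × 0.88³/36 = 0.0719332 m⁴.
Centre of pressure: y_p = y_c + I_c/(y_c·A) = 0.586667 + 0.0719332/(0.586667 × 1.672) = 0.586667 + 0.0733333 = 0.66 m along the plane.

h_p = 0.660 m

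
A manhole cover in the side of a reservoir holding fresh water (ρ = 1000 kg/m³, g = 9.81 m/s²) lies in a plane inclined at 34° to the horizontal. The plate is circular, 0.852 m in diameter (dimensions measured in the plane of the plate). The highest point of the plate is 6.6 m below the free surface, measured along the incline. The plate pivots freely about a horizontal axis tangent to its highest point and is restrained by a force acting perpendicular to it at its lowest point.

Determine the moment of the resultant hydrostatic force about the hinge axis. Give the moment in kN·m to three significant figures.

M ≈ 9.50 kN·m

γ = ρg = 1000 × 9.81 = 9810 N/m³ = 9.81 kN/m³.
Let θ = 34° be the plate's angle to the horizontal; measure y along the incline from where the plane meets the free surface. Vertical depth h = y·sinθ with sinθ = 0.559193.
The centroid is at the centre, 0.426 m below the top of the plate, so y_c = 6.6 + 0.426 = 7.026 m and h_c = 7.026 × 0.559193 = 3.92889 m.
A = π(0.426)² = 0.570124 m².
Resultant F = γ·h_c·A = 9.81 × 3.92889 × 0.570124 = 21.974 kN.
I_c = πr⁴/4 = π × 0.426⁴/4 = 0.0258659 m⁴.
Centre of pressure: y_p = y_c + I_c/(y_c·A) = 7.026 + 0.0258659/(7.026 × 0.570124) = 7.026 + 0.00645729 = 7.03246 m along the plane.
The resultant acts 0.426 + 0.00645729 = 0.432457 m (along the plate) below the hinge at the top edge, so the moment about the hinge is M = F × 0.432457 = 21.974 × 0.432457 = 9.50281 kN·m.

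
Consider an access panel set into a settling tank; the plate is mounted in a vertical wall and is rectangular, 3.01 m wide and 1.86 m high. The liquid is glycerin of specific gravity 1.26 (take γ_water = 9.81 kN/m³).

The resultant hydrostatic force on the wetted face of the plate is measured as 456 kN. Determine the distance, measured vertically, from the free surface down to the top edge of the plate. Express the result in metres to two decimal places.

d_top ≈ 5.66 m

γ = 1.26 × 9.81 = 12.3606 kN/m³.
A = 3.01 × 1.86 = 5.5986 m².
From F = γ·h_c·A, the centroid depth is h_c = 456/(12.3606 × 5.5986) = 6.5894 m.
The centroid lies 1.86/2 = 0.93 m below the top edge, so the top edge sits at h_top = 6.5894 − 0.93 = 5.6594 m below the surface.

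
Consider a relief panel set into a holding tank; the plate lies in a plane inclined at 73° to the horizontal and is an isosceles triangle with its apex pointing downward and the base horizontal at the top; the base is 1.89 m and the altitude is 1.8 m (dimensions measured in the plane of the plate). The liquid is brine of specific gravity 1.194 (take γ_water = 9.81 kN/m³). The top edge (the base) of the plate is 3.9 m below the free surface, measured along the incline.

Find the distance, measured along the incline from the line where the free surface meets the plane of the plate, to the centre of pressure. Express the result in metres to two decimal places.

y_p = 4.54 m

γ = 1.194 × 9.81 = 11.71314 kN/m³.
Let θ = 73° be the plate's angle to the horizontal; measure y along the incline from where the plane meets the free surface. Vertical depth h = y·sinθ with sinθ = 0.956305.
With the apex down, the centroid sits h/3 = 1.8/3 = 0.6 m below the base (the top edge), so y_c = 3.9 + 0.6 = 4.5 m and h_c = 4.5 × 0.956305 = 4.30337 m.
A = ½ × 1.89 × 1.8 = 1.701 m².
Resultant F = γ·h_c·A = 11.71314 × 4.30337 × 1.701 = 85.7406 kN.
I_c = b·h³/36 = 1.89 × 1.8³/36 = 0.30618 m⁴.
Centre of pressure: y_p = y_c + I_c/(y_c·A) = 4.5 + 0.30618/(4.5 × 1.701) = 4.5 + 0.04 = 4.54 m along the plane.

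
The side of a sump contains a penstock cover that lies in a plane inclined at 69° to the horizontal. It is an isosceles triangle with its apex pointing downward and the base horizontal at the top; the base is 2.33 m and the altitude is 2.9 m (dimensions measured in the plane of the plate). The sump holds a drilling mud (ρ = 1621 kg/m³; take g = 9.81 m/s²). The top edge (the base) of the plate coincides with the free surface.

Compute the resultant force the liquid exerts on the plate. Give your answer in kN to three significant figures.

F ≈ 48.5 kN

γ = ρg = 1621 × 9.81 / 1000 = 15.90201 kN/m³.
Let θ = 69° be the plate's angle to the horizontal; measure y along the incline from where the plane meets the free surface. Vertical depth h = y·sinθ with sinθ = 0.933580.
With the apex down, the centroid sits h/3 = 2.9/3 = 0.966667 m below the base (the top edge), so y_c = 0.966667 m and h_c = 0.966667 × 0.933580 = 0.902461 m.
A = ½ × 2.33 × 2.9 = 3.3785 m².
Resultant F = γ·h_c·A = 15.90201 × 0.902461 × 3.3785 = 48.4847 kN.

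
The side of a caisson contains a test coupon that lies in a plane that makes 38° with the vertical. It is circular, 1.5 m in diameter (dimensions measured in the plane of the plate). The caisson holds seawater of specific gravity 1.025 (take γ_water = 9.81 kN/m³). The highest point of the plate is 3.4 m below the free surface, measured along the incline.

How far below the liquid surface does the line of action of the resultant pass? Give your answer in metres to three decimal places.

γ = 1.025 × 9.81 = 10.05525 kN/m³.
The plate makes 38° with the vertical, i.e. θ = 90° − 38° = 52° to the horizontal. Measuring y along the incline from the free-surface line, vertical depth h = y·sinθ with sinθ = 0.788011.
The centroid is at the centre, 0.75 m below the top of the plate, so y_c = 3.4 + 0.75 = 4.15 m and h_c = 4.15 × 0.788011 = 3.27025 m.
A = π(0.75)² = 1.76715 m².
Resultant F = γ·h_c·A = 10.05525 × 3.27025 × 1.76715 = 58.1095 kN.
I_c = πr⁴/4 = π × 0.75⁴/4 = 0.248505 m⁴.
Centre of pressure: y_p = y_c + I_c/(y_c·A) = 4.15 + 0.248505/(4.15 × 1.76715) = 4.15 + 0.0338855 = 4.18389 m along the plane.
Vertically, h_p = y_p·sinθ = 4.18389 × 0.788011 = 3.29695 m.

h_p = 3.297 m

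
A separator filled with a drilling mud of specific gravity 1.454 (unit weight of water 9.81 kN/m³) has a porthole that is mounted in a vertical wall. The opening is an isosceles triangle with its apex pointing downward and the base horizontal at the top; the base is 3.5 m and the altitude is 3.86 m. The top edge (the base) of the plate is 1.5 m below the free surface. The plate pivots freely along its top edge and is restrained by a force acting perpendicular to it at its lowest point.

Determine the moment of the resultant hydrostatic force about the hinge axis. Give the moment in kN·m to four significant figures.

M ≈ 425.2 kN·m

γ = 1.454 × 9.81 = 14.26374 kN/m³.
With the apex down, the centroid sits h/3 = 3.86/3 = 1.28667 m below the base (the top edge), so the centroid depth is h_c = 1.5 + 1.28667 = 2.78667 m.
A = ½ × 3.5 × 3.86 = 6.755 m².
Resultant F = γ·h_c·A = 14.26374 × 2.78667 × 6.755 = 268.5 kN.
I_c = b·h³/36 = 3.5 × 3.86³/36 = 5.59149 m⁴.
Centre of pressure: y_p = y_c + I_c/(y_c·A) = 2.78667 + 5.59149/(2.78667 × 6.755) = 2.78667 + 0.297041 = 3.08371 m along the plane.
The resultant acts 1.28667 + 0.297041 = 1.58371 m (along the plate) below the hinge at the top edge, so the moment about the hinge is M = F × 1.58371 = 268.5 × 1.58371 = 425.226 kN·m.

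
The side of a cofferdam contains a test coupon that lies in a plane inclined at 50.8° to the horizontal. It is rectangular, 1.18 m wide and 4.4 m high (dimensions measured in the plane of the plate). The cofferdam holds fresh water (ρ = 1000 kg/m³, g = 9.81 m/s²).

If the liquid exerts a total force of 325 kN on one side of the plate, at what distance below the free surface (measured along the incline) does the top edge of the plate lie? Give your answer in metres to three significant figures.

y_top ≈ 6.03 m

γ = ρg = 1000 × 9.81 = 9810 N/m³ = 9.81 kN/m³.
A = 1.18 × 4.4 = 5.192 m².
From F = γ·h_c·A, the centroid depth is h_c = 325/(9.81 × 5.192) = 6.38087 m.
Let θ = 50.8° be the plate's angle to the horizontal; measure y along the incline from where the plane meets the free surface. Vertical depth h = y·sinθ with sinθ = 0.774944.
Along the incline, y_c = h_c/sinθ = 6.38087/0.774944 = 8.23398 m.
The centroid lies 4.4/2 = 2.2 m below the top edge, so the top edge sits at y_top = 8.23398 − 2.2 = 6.03398 m along the incline.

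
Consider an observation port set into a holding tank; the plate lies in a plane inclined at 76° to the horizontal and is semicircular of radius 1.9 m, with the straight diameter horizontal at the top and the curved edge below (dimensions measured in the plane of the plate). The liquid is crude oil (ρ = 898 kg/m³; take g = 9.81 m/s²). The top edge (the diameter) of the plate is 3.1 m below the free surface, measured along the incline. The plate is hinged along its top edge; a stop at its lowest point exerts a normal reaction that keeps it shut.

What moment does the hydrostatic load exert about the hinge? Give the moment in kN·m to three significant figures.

M ≈ 165 kN·m

γ = ρg = 898 × 9.81 / 1000 = 8.80938 kN/m³.
Let θ = 76° be the plate's angle to the horizontal; measure y along the incline from where the plane meets the free surface. Vertical depth h = y·sinθ with sinθ = 0.970296.
The centroid of a semicircle lies 4r/(3π) = 0.806385 m from the diameter, here below the top edge, so y_c = 3.1 + 0.806385 = 3.90639 m and h_c = 3.90639 × 0.970296 = 3.79035 m.
A = πr²/2 = π × 1.9²/2 = 5.67057 m².
Resultant F = γ·h_c·A = 8.80938 × 3.79035 × 5.67057 = 189.344 kN.
I_c = (π/8 − 8/(9π))·r⁴ = 0.109757 × 1.9⁴ = 1.43036 m⁴.
Centre of pressure: y_p = y_c + I_c/(y_c·A) = 3.90639 + 1.43036/(3.90639 × 5.67057) = 3.90639 + 0.0645718 = 3.97096 m along the plane.
The resultant acts 0.806385 + 0.0645718 = 0.870957 m (along the plate) below the hinge at the top edge, so the moment about the hinge is M = F × 0.870957 = 189.344 × 0.870957 = 164.91 kN·m.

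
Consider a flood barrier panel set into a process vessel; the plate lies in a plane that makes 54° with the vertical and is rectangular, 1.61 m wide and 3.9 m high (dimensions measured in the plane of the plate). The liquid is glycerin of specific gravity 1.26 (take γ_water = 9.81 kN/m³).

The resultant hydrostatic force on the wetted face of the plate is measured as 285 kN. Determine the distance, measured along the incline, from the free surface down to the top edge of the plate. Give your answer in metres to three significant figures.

y_top ≈ 4.30 m

γ = 1.26 × 9.81 = 12.3606 kN/m³.
A = 1.61 × 3.9 = 6.279 m².
From F = γ·h_c·A, the centroid depth is h_c = 285/(12.3606 × 6.279) = 3.6721 m.
The plate makes 54° with the vertical, i.e. θ = 90° − 54° = 36° to the horizontal. Measuring y along the incline from the free-surface line, vertical depth h = y·sinθ with sinθ = 0.587785.
Along the incline, y_c = h_c/sinθ = 3.6721/0.587785 = 6.24735 m.
The centroid lies 3.9/2 = 1.95 m below the top edge, so the top edge sits at y_top = 6.24735 − 1.95 = 4.29735 m along the incline.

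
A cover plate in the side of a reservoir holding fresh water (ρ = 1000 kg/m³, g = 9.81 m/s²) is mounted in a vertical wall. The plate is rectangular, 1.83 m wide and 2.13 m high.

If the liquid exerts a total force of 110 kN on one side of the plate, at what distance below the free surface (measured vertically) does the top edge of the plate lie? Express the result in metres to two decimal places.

d_top ≈ 1.81 m

γ = ρg = 1000 × 9.81 = 9810 N/m³ = 9.81 kN/m³.
A = 1.83 × 2.13 = 3.8979 m².
From F = γ·h_c·A, the centroid depth is h_c = 110/(9.81 × 3.8979) = 2.87669 m.
The centroid lies 2.13/2 = 1.065 m below the top edge, so the top edge sits at h_top = 2.87669 − 1.065 = 1.81169 m below the surface.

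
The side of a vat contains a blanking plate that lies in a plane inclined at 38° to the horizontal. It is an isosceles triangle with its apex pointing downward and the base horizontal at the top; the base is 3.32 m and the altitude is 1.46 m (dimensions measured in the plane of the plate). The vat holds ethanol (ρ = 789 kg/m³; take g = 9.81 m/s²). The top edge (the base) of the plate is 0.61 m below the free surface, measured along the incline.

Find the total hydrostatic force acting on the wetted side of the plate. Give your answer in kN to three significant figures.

F ≈ 12.7 kN

γ = ρg = 789 × 9.81 / 1000 = 7.74009 kN/m³.
Let θ = 38° be the plate's angle to the horizontal; measure y along the incline from where the plane meets the free surface. Vertical depth h = y·sinθ with sinθ = 0.615661.
With the apex down, the centroid sits h/3 = 1.46/3 = 0.486667 m below the base (the top edge), so y_c = 0.61 + 0.486667 = 1.09667 m and h_c = 1.09667 × 0.615661 = 0.675177 m.
A = ½ × 3.32 × 1.46 = 2.4236 m².
Resultant F = γ·h_c·A = 7.74009 × 0.675177 × 2.4236 = 12.6656 kN.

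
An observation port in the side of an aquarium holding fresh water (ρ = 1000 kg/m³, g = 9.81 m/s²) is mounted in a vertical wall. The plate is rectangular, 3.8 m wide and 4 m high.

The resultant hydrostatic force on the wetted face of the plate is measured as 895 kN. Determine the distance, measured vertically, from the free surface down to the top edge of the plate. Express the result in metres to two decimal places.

γ = ρg = 1000 × 9.81 = 9810 N/m³ = 9.81 kN/m³.
A = 3.8 × 4 = 15.2 m².
From F = γ·h_c·A, the centroid depth is h_c = 895/(9.81 × 15.2) = 6.0022 m.
The centroid lies 4/2 = 2 m below the top edge, so the top edge sits at h_top = 6.0022 − 2 = 4.0022 m below the surface.

d_top ≈ 4.00 m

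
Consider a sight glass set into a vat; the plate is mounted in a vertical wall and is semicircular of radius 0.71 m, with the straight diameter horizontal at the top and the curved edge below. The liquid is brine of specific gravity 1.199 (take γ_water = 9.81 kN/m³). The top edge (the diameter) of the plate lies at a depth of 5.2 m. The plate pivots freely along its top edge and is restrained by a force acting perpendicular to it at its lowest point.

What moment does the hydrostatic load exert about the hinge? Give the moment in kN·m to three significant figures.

γ = 1.199 × 9.81 = 11.76219 kN/m³.
The centroid of a semicircle lies 4r/(3π) = 0.301333 m from the diameter, here below the top edge, so the centroid depth is h_c = 5.2 + 0.301333 = 5.50133 m.
A = πr²/2 = π × 0.71²/2 = 0.791838 m².
Resultant F = γ·h_c·A = 11.76219 × 5.50133 × 0.791838 = 51.238 kN.
I_c = (π/8 − 8/(9π))·r⁴ = 0.109757 × 0.71⁴ = 0.0278911 m⁴.
Centre of pressure: y_p = y_c + I_c/(y_c·A) = 5.50133 + 0.0278911/(5.50133 × 0.791838) = 5.50133 + 0.00640268 = 5.50773 m along the plane.
The resultant acts 0.301333 + 0.00640268 = 0.307736 m (along the plate) below the hinge at the top edge, so the moment about the hinge is M = F × 0.307736 = 51.238 × 0.307736 = 15.7678 kN·m.

M ≈ 15.8 kN·m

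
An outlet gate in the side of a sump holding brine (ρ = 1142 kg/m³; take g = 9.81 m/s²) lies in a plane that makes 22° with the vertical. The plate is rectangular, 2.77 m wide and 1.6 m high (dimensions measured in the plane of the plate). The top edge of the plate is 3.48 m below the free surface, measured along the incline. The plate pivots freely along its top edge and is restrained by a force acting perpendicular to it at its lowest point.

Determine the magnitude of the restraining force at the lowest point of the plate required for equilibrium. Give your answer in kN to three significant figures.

γ = ρg = 1142 × 9.81 / 1000 = 11.20302 kN/m³.
The plate makes 22° with the vertical, i.e. θ = 90° − 22° = 68° to the horizontal. Measuring y along the incline from the free-surface line, vertical depth h = y·sinθ with sinθ = 0.927184.
The centroid lies 1.6/2 = 0.8 m below the top edge, so y_c = 3.48 + 0.8 = 4.28 m and h_c = 4.28 × 0.927184 = 3.96835 m.
A = 2.77 × 1.6 = 4.432 m².
Resultant F = γ·h_c·A = 11.20302 × 3.96835 × 4.432 = 197.036 kN.
I_c = b·h³/12 = 2.77 × 1.6³/12 = 0.945493 m⁴.
Centre of pressure: y_p = y_c + I_c/(y_c·A) = 4.28 + 0.945493/(4.28 × 4.432) = 4.28 + 0.0498442 = 4.32984 m along the plane.
The resultant acts 0.8 + 0.0498442 = 0.849844 m (along the plate) below the hinge at the top edge, so the moment about the hinge is M = F × 0.849844 = 197.036 × 0.849844 = 167.45 kN·m.
A normal force at the bottom, 1.6 m from the hinge, must supply this moment: P = 167.45/1.6 = 104.656 kN.

P ≈ 105 kN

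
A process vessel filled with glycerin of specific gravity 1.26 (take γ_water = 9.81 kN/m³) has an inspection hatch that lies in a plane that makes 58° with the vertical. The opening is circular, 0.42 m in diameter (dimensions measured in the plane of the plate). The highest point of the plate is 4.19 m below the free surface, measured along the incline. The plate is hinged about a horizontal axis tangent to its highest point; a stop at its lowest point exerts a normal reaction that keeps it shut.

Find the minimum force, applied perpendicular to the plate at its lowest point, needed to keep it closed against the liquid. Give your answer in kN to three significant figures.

P ≈ 2.02 kN

γ = 1.26 × 9.81 = 12.3606 kN/m³.
The plate makes 58° with the vertical, i.e. θ = 90° − 58° = 32° to the horizontal. Measuring y along the incline from the free-surface line, vertical depth h = y·sinθ with sinθ = 0.529919.
The centroid is at the centre, 0.21 m below the top of the plate, so y_c = 4.19 + 0.21 = 4.4 m and h_c = 4.4 × 0.529919 = 2.33164 m.
A = π(0.21)² = 0.138544 m².
Resultant F = γ·h_c·A = 12.3606 × 2.33164 × 0.138544 = 3.9929 kN.
I_c = πr⁴/4 = π × 0.21⁴/4 = 0.00152745 m⁴.
Centre of pressure: y_p = y_c + I_c/(y_c·A) = 4.4 + 0.00152745/(4.4 × 0.138544) = 4.4 + 0.00250569 = 4.40251 m along the plane.
The resultant acts 0.21 + 0.00250569 = 0.212506 m (along the plate) below the hinge at the top edge, so the moment about the hinge is M = F × 0.212506 = 3.9929 × 0.212506 = 0.848515 kN·m.
A normal force at the bottom, 0.42 m from the hinge, must supply this moment: P = 0.848515/0.42 = 2.02027 kN.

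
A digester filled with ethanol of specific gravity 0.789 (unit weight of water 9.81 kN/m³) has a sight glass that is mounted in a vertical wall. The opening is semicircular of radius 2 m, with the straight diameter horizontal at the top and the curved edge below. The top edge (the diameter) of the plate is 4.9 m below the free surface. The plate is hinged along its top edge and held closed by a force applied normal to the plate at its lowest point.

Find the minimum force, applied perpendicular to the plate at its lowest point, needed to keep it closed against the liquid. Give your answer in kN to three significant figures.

γ = 0.789 × 9.81 = 7.74009 kN/m³.
The centroid of a semicircle lies 4r/(3π) = 0.848826 m from the diameter, here below the top edge, so the centroid depth is h_c = 4.9 + 0.848826 = 5.74883 m.
A = πr²/2 = π × 2²/2 = 6.28319 m².
Resultant F = γ·h_c·A = 7.74009 × 5.74883 × 6.28319 = 279.58 kN.
I_c = (π/8 − 8/(9π))·r⁴ = 0.109757 × 2⁴ = 1.75611 m⁴.
Centre of pressure: y_p = y_c + I_c/(y_c·A) = 5.74883 + 1.75611/(5.74883 × 6.28319) = 5.74883 + 0.0486174 = 5.79745 m along the plane.
The resultant acts 0.848826 + 0.0486174 = 0.897443 m (along the plate) below the hinge at the top edge, so the moment about the hinge is M = F × 0.897443 = 279.58 × 0.897443 = 250.907 kN·m.
A normal force at the bottom, 2 m from the hinge, must supply this moment: P = 250.907/2 = 125.454 kN.

P ≈ 125 kN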